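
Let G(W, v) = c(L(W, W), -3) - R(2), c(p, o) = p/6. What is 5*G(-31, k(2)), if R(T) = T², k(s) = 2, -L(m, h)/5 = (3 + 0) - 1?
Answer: -85/3 ≈ -28.333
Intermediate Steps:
L(m, h) = -10 (L(m, h) = -5*((3 + 0) - 1) = -5*(3 - 1) = -5*2 = -10)
c(p, o) = p/6 (c(p, o) = p*(⅙) = p/6)
G(W, v) = -17/3 (G(W, v) = (⅙)*(-10) - 1*2² = -5/3 - 1*4 = -5/3 - 4 = -17/3)
5*G(-31, k(2)) = 5*(-17/3) = -85/3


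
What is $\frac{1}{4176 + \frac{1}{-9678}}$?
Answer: $\frac{9678}{40415327} \approx 0.00023946$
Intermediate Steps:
$\frac{1}{4176 + \frac{1}{-9678}} = \frac{1}{4176 - \frac{1}{9678}} = \frac{1}{\frac{40415327}{9678}} = \frac{9678}{40415327}$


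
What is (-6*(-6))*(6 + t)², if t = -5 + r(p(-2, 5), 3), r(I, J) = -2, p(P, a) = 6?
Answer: 36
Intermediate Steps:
t = -7 (t = -5 - 2 = -7)
(-6*(-6))*(6 + t)² = (-6*(-6))*(6 - 7)² = 36*(-1)² = 36*1 = 36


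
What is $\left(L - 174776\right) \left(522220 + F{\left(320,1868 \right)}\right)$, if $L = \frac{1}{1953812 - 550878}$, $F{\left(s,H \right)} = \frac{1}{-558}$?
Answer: $- \frac{23816913494922652099}{260945724} \approx -9.1271 \cdot 10^{10}$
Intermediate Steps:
$F{\left(s,H \right)} = - \frac{1}{558}$
$L = \frac{1}{1402934} \approx 7.1279 \cdot 10^{-7}$
$\left(L - 174776\right) \left(522220 + F{\left(320,1868 \right)}\right) = \left(\frac{1}{1402934} - 174776\right) \left(522220 - \frac{1}{558}\right) = \left(- \frac{245199192783}{1402934}\right) \frac{291398759}{558} = - \frac{23816913494922652099}{260945724}$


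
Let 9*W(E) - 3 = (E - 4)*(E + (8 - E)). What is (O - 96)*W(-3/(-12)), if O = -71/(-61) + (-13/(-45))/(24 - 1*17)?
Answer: 1821482/6405 ≈ 284.38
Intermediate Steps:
W(E) = -29/9 + 8*E/9 (W(E) = 1/3 + ((E - 4)*(E + (8 - E)))/9 = 1/3 + ((-4 + E)*8)/9 = 1/3 + (-32 + 8*E)/9 = 1/3 + (-32/9 + 8*E/9) = -29/9 + 8*E/9)
O = 23158/19215 (O = -71*(-1/61) + (-13*(-1/45))/(24 - 17) = 71/61 + (13/45)/7 = 71/61 + (13/45)*(1/7) = 71/61 + 13/315 = 23158/19215 ≈ 1.2052)
(O - 96)*W(-3/(-12)) = (23158/19215 - 96)*(-29/9 + 8*(-3/(-12))/9) = -1821482*(-29/9 + 8*(-3*(-1/12))/9)/19215 = -1821482*(-29/9 + (8/9)*(1/4))/19215 = -1821482*(-29/9 + 2/9)/19215 = -1821482/19215*(-3) = 1821482/6405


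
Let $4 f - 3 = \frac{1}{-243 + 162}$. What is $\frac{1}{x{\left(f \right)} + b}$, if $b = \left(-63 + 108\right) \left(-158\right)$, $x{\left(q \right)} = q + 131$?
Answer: $- \frac{162}{1130477} \approx -0.0001433$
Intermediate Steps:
$f = \frac{121}{162}$ ($f = \frac{3}{4} + \frac{1}{4 \left(-243 + 162\right)} = \frac{3}{4} + \frac{1}{4 \left(-81\right)} = \frac{3}{4} + \frac{1}{4} \left(- \frac{1}{81}\right) = \frac{3}{4} - \frac{1}{324} = \frac{121}{162} \approx 0.74691$)
$x{\left(q \right)} = 131 + q$
$b = -7110$ ($b = 45 \left(-158\right) = -7110$)
$\frac{1}{x{\left(f \right)} + b} = \frac{1}{\left(131 + \frac{121}{162}\right) - 7110} = \frac{1}{\frac{21343}{162} - 7110} = \frac{1}{- \frac{1130477}{162}} = - \frac{162}{1130477}$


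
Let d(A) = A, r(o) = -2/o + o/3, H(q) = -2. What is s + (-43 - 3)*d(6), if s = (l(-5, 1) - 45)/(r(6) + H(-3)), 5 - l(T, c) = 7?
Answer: -135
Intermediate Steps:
l(T, c) = -2 (l(T, c) = 5 - 1*7 = 5 - 7 = -2)
r(o) = -2/o + o/3 (r(o) = -2/o + o*(⅓) = -2/o + o/3)
s = 141 (s = (-2 - 45)/((-2/6 + (⅓)*6) - 2) = -47/((-2*⅙ + 2) - 2) = -47/((-⅓ + 2) - 2) = -47/(5/3 - 2) = -47/(-⅓) = -47*(-3) = 141)
s + (-43 - 3)*d(6) = 141 + (-43 - 3)*6 = 141 - 46*6 = 141 - 276 = -135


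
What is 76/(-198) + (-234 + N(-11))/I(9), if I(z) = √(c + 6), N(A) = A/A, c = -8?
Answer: -38/99 + 233*I*√2/2 ≈ -0.38384 + 164.76*I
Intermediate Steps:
N(A) = 1
I(z) = I*√2 (I(z) = √(-8 + 6) = √(-2) = I*√2)
76/(-198) + (-234 + N(-11))/I(9) = 76/(-198) + (-234 + 1)/((I*√2)) = 76*(-1/198) - (-233)*I*√2/2 = -38/99 + 233*I*√2/2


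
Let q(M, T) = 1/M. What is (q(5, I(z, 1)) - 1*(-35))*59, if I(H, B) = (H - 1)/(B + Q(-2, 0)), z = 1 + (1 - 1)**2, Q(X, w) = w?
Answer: 10384/5 ≈ 2076.8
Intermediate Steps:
z = 1 (z = 1 + 0**2 = 1 + 0 = 1)
I(H, B) = (-1 + H)/B (I(H, B) = (H - 1)/(B + 0) = (-1 + H)/B)
(q(5, I(z, 1)) - 1*(-35))*59 = (1/5 - 1*(-35))*59 = (1/5 + 35)*59 = (176/5)*59 = 10384/5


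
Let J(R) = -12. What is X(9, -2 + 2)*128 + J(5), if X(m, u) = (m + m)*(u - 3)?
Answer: -6924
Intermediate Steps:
X(m, u) = 2*m*(-3 + u) (X(m, u) = (2*m)*(-3 + u) = 2*m*(-3 + u))
X(9, -2 + 2)*128 + J(5) = (2*9*(-3 + (-2 + 2)))*128 - 12 = (2*9*(-3 + 0))*128 - 12 = (2*9*(-3))*128 - 12 = -54*128 - 12 = -6912 - 12 = -6924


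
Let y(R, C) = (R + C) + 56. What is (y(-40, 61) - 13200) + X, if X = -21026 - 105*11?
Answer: -35304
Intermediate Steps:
y(R, C) = 56 + C + R (y(R, C) = (C + R) + 56 = 56 + C + R)
X = -22181 (X = -21026 - 1*1155 = -21026 - 1155 = -22181)
(y(-40, 61) - 13200) + X = ((56 + 61 - 40) - 13200) - 22181 = (77 - 13200) - 22181 = -13123 - 22181 = -35304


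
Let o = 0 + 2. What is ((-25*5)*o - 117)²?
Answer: 134689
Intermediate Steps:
o = 2
((-25*5)*o - 117)² = (-25*5*2 - 117)² = (-5*25*2 - 117)² = (-125*2 - 117)² = (-250 - 117)² = (-367)² = 134689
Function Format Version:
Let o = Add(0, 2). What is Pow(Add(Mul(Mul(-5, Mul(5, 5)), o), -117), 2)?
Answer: 134689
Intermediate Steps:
o = 2
Pow(Add(Mul(Mul(-5, Mul(5, 5)), o), -117), 2) = Pow(Add(Mul(Mul(-5, Mul(5, 5)), 2), -117), 2) = Pow(Add(Mul(Mul(-5, 25), 2), -117), 2) = Pow(Add(Mul(-125, 2), -117), 2) = Pow(Add(-250, -117), 2) = Pow(-367, 2) = 134689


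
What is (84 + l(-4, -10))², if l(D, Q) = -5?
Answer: 6241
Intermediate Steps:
(84 + l(-4, -10))² = (84 - 5)² = 79² = 6241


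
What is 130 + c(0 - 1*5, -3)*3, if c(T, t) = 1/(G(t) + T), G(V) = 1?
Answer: 517/4 ≈ 129.25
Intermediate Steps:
c(T, t) = 1/(1 + T)
130 + c(0 - 1*5, -3)*3 = 130 + 3/(1 + (0 - 1*5)) = 130 + 3/(1 + (0 - 5)) = 130 + 3/(1 - 5) = 130 + 3/(-4) = 130 - 1/4*3 = 130 - 3/4 = 517/4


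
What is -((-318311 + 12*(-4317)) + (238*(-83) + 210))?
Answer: 389659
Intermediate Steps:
-((-318311 + 12*(-4317)) + (238*(-83) + 210)) = -((-318311 - 51804) + (-19754 + 210)) = -(-370115 - 19544) = -1*(-389659) = 389659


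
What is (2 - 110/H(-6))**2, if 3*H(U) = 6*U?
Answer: 4489/36 ≈ 124.69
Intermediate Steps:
H(U) = 2*U (H(U) = (6*U)/3 = 2*U)
(2 - 110/H(-6))**2 = (2 - 110/(2*(-6)))**2 = (2 - 110/(-12))**2 = (2 - 110*(-1/12))**2 = (2 + 55/6)**2 = (67/6)**2 = 4489/36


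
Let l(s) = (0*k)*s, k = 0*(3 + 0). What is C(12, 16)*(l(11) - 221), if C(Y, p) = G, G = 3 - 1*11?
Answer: 1768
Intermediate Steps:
G = -8 (G = 3 - 11 = -8)
C(Y, p) = -8
k = 0 (k = 0*3 = 0)
l(s) = 0 (l(s) = (0*0)*s = 0*s = 0)
C(12, 16)*(l(11) - 221) = -8*(0 - 221) = -8*(-221) = 1768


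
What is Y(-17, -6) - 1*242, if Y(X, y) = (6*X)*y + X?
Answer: 353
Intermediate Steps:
Y(X, y) = X + 6*X*y (Y(X, y) = 6*X*y + X = X + 6*X*y)
Y(-17, -6) - 1*242 = -17*(1 + 6*(-6)) - 1*242 = -17*(1 - 36) - 242 = -17*(-35) - 242 = 595 - 242 = 353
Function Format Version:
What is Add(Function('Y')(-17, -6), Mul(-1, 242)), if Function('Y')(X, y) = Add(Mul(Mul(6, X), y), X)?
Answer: 353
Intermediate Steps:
Function('Y')(X, y) = Add(X, Mul(6, X, y)) (Function('Y')(X, y) = Add(Mul(6, X, y), X) = Add(X, Mul(6, X, y)))
Add(Function('Y')(-17, -6), Mul(-1, 242)) = Add(Mul(-17, Add(1, Mul(6, -6))), Mul(-1, 242)) = Add(Mul(-17, Add(1, -36)), -242) = Add(Mul(-17, -35), -242) = Add(595, -242) = 353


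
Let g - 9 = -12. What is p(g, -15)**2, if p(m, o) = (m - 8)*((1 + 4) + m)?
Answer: 484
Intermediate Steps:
g = -3 (g = 9 - 12 = -3)
p(m, o) = (-8 + m)*(5 + m)
p(g, -15)**2 = (-40 + (-3)**2 - 3*(-3))**2 = (-40 + 9 + 9)**2 = (-22)**2 = 484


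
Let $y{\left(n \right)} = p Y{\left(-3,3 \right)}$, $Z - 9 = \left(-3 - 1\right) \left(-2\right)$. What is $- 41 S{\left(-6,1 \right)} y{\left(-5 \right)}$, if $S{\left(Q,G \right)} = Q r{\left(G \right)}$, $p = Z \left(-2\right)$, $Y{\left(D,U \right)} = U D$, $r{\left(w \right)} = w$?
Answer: $75276$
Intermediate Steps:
$Z = 17$ ($Z = 9 + \left(-3 - 1\right) \left(-2\right) = 9 - -8 = 9 + 8 = 17$)
$Y{\left(D,U \right)} = D U$
$p = -34$ ($p = 17 \left(-2\right) = -34$)
$S{\left(Q,G \right)} = G Q$ ($S{\left(Q,G \right)} = Q G = G Q$)
$y{\left(n \right)} = 306$ ($y{\left(n \right)} = - 34 \left(\left(-3\right) 3\right) = \left(-34\right) \left(-9\right) = 306$)
$- 41 S{\left(-6,1 \right)} y{\left(-5 \right)} = - 41 \cdot 1 \left(-6\right) 306 = \left(-41\right) \left(-6\right) 306 = 246 \cdot 306 = 75276$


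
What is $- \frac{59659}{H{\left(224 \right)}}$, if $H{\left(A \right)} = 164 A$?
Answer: $- \frac{59659}{36736} \approx -1.624$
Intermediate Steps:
$- \frac{59659}{H{\left(224 \right)}} = - \frac{59659}{164 \cdot 224} = - \frac{59659}{36736}$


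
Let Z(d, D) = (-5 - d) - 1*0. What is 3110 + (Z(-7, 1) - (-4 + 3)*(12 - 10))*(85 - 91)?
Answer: 3086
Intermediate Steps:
Z(d, D) = -5 - d (Z(d, D) = (-5 - d) + 0 = -5 - d)
3110 + (Z(-7, 1) - (-4 + 3)*(12 - 10))*(85 - 91) = 3110 + ((-5 - 1*(-7)) - (-4 + 3)*(12 - 10))*(85 - 91) = 3110 + ((-5 + 7) - (-1)*2)*(-6) = 3110 + (2 - 1*(-2))*(-6) = 3110 + (2 + 2)*(-6) = 3110 + 4*(-6) = 3110 - 24 = 3086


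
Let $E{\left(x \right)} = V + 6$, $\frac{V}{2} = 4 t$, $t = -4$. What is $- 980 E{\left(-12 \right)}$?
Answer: $25480$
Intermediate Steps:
$V = -32$ ($V = 2 \cdot 4 \left(-4\right) = 2 \left(-16\right) = -32$)
$E{\left(x \right)} = -26$ ($E{\left(x \right)} = -32 + 6 = -26$)
$- 980 E{\left(-12 \right)} = \left(-980\right) \left(-26\right) = 25480$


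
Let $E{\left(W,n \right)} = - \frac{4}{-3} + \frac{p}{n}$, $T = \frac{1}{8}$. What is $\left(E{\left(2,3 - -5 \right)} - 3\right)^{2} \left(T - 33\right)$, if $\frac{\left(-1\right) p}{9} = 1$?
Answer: $- \frac{1180607}{4608} \approx -256.21$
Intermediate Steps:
$p = -9$ ($p = \left(-9\right) 1 = -9$)
$T = \frac{1}{8} \approx 0.125$
$E{\left(W,n \right)} = \frac{4}{3} - \frac{9}{n}$ ($E{\left(W,n \right)} = - \frac{4}{-3} - \frac{9}{n} = \left(-4\right) \left(- \frac{1}{3}\right) - \frac{9}{n} = \frac{4}{3} - \frac{9}{n}$)
$\left(E{\left(2,3 - -5 \right)} - 3\right)^{2} \left(T - 33\right) = \left(\left(\frac{4}{3} - \frac{9}{3 - -5}\right) - 3\right)^{2} \left(\frac{1}{8} - 33\right) = \left(\left(\frac{4}{3} - \frac{9}{3 + 5}\right) - 3\right)^{2} \left(- \frac{263}{8}\right) = \left(\left(\frac{4}{3} - \frac{9}{8}\right) - 3\right)^{2} \left(- \frac{263}{8}\right) = \left(\frac{5}{24} - 3\right)^{2} \left(- \frac{263}{8}\right) = \left(- \frac{67}{24}\right)^{2} \left(- \frac{263}{8}\right) = \frac{4489}{576} \left(- \frac{263}{8}\right) = - \frac{1180607}{4608}$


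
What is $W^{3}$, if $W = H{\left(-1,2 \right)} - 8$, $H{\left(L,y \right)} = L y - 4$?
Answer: $-2744$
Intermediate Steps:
$H{\left(L,y \right)} = -4 + L y$
$W = -14$ ($W = \left(-4 - 2\right) - 8 = -6 - 8 = -14$)
$W^{3} = \left(-14\right)^{3} = -2744$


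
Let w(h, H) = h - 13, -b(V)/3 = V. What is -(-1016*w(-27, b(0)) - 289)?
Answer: -40351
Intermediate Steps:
b(V) = -3*V
w(h, H) = -13 + h
-(-1016*w(-27, b(0)) - 289) = -(-1016*(-13 - 27) - 289) = -(-1016*(-40) - 289) = -(40640 - 289) = -1*40351 = -40351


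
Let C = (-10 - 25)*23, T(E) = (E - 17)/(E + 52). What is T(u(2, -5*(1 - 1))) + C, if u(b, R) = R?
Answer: -41877/52 ≈ -805.33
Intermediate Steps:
T(E) = (-17 + E)/(52 + E)
C = -805 (C = -35*23 = -805)
T(u(2, -5*(1 - 1))) + C = (-17 - 5*(1 - 1))/(52 - 5*(1 - 1)) - 805 = (-17 - 5*0)/(52 - 5*0) - 805 = (-17 + 0)/(52 + 0) - 805 = -17/52 - 805 = -41877/52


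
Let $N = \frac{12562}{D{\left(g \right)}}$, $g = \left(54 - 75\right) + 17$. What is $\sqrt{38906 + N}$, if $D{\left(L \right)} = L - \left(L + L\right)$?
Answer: $\frac{\sqrt{168186}}{2} \approx 205.05$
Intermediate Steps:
$g = -4$ ($g = -21 + 17 = -4$)
$D{\left(L \right)} = - L$ ($D{\left(L \right)} = L - 2 L = - L$)
$N = \frac{6281}{2}$ ($N = \frac{12562}{\left(-1\right) \left(-4\right)} = \frac{12562}{4} = 12562 \cdot \frac{1}{4} = \frac{6281}{2} \approx 3140.5$)
$\sqrt{38906 + N} = \sqrt{38906 + \frac{6281}{2}} = \sqrt{\frac{84093}{2}} = \frac{\sqrt{168186}}{2}$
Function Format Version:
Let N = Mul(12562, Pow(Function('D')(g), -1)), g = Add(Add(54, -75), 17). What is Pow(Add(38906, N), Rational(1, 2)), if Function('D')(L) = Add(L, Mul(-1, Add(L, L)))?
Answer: Mul(Rational(1, 2), Pow(168186, Rational(1, 2))) ≈ 205.05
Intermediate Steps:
g = -4 (g = Add(-21, 17) = -4)
Function('D')(L) = Mul(-1, L) (Function('D')(L) = Add(L, Mul(-1, Mul(2, L))) = Add(L, Mul(-2, L)) = Mul(-1, L))
N = Rational(6281, 2) (N = Mul(12562, Pow(Mul(-1, -4), -1)) = Mul(12562, Pow(4, -1)) = Mul(12562, Rational(1, 4)) = Rational(6281, 2) ≈ 3140.5)
Pow(Add(38906, N), Rational(1, 2)) = Pow(Add(38906, Rational(6281, 2)), Rational(1, 2)) = Pow(Rational(84093, 2), Rational(1, 2)) = Mul(Rational(1, 2), Pow(168186, Rational(1, 2)))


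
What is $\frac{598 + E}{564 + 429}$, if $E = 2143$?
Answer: $\frac{2741}{993} \approx 2.7603$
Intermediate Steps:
$\frac{598 + E}{564 + 429} = \frac{598 + 2143}{564 + 429} = \frac{2741}{993}$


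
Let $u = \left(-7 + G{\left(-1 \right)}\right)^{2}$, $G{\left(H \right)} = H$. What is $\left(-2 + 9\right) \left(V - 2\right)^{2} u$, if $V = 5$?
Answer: $4032$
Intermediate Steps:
$u = 64$ ($u = \left(-7 - 1\right)^{2} = \left(-8\right)^{2} = 64$)
$\left(-2 + 9\right) \left(V - 2\right)^{2} u = \left(-2 + 9\right) \left(5 - 2\right)^{2} \cdot 64 = 7 \cdot 3^{2} \cdot 64 = 7 \cdot 9 \cdot 64 = 63 \cdot 64 = 4032$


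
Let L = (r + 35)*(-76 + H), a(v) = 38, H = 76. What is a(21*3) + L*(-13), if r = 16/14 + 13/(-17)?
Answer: 38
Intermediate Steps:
r = 45/119 (r = 16*(1/14) + 13*(-1/17) = 8/7 - 13/17 = 45/119 ≈ 0.37815)
L = 0 (L = (45/119 + 35)*(-76 + 76) = (4210/119)*0 = 0)
a(21*3) + L*(-13) = 38 + 0*(-13) = 38 + 0 = 38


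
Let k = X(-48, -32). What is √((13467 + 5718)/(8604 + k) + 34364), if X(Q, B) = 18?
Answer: √283860758094/2874 ≈ 185.38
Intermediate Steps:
k = 18
√((13467 + 5718)/(8604 + k) + 34364) = √((13467 + 5718)/(8604 + 18) + 34364) = √(19185/8622 + 34364) = √(19185*(1/8622) + 34364) = √(6395/2874 + 34364) = √(98768531/2874) = √283860758094/2874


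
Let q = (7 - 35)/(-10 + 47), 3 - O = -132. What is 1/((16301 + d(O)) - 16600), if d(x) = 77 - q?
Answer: -37/8186 ≈ -0.0045199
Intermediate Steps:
O = 135 (O = 3 - 1*(-132) = 3 + 132 = 135)
q = -28/37 ≈ -0.75676
d(x) = 2877/37 (d(x) = 77 - 1*(-28/37) = 77 + 28/37 = 2877/37)
1/((16301 + d(O)) - 16600) = 1/((16301 + 2877/37) - 16600) = 1/(606014/37 - 16600) = 1/(-8186/37) = -37/8186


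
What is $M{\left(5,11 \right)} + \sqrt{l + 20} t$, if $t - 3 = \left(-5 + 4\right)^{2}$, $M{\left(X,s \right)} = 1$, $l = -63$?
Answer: $1 + 4 i \sqrt{43} \approx 1.0 + 26.23 i$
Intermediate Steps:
$t = 4$ ($t = 3 + \left(-5 + 4\right)^{2} = 3 + \left(-1\right)^{2} = 3 + 1 = 4$)
$M{\left(5,11 \right)} + \sqrt{l + 20} t = 1 + \sqrt{-63 + 20} \cdot 4 = 1 + \sqrt{-43} \cdot 4 = 1 + i \sqrt{43} \cdot 4 = 1 + 4 i \sqrt{43}$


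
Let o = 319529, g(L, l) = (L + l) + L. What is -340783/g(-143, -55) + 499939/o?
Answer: 3518081626/3514819 ≈ 1000.9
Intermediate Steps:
g(L, l) = l + 2*L
-340783/g(-143, -55) + 499939/o = -340783/(-55 + 2*(-143)) + 499939/319529 = -340783/(-55 - 286) + 499939*(1/319529) = -340783/(-341) + 499939/319529 = -340783*(-1/341) + 499939/319529 = 10993/11 + 499939/319529 = 3518081626/3514819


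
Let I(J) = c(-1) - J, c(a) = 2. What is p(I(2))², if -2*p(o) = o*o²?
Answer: 0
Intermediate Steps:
I(J) = 2 - J
p(o) = -o³/2 (p(o) = -o*o²/2 = -o³/2)
p(I(2))² = (-(2 - 1*2)³/2)² = (-(2 - 2)³/2)² = (-½*0³)² = (-½*0)² = 0² = 0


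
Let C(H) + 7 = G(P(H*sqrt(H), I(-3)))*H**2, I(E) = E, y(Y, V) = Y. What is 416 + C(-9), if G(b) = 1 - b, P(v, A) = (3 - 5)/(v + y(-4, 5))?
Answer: 364402/745 + 4374*I/745 ≈ 489.13 + 5.8711*I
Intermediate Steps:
P(v, A) = -2/(-4 + v) (P(v, A) = (3 - 5)/(v - 4) = -2/(-4 + v))
C(H) = -7 + H**2*(1 + 2/(-4 + H**(3/2))) (C(H) = -7 + (1 - (-2)/(-4 + H*sqrt(H)))*H**2 = -7 + (1 - (-2)/(-4 + H**(3/2)))*H**2 = -7 + (1 + 2/(-4 + H**(3/2)))*H**2 = -7 + H**2*(1 + 2/(-4 + H**(3/2))))
416 + C(-9) = 416 + (-7 + (-9)**2*(1 + 2/(-4 + (-9)**(3/2)))) = 416 + (-7 + 81*(1 + 2/(-4 - 27*I))) = 416 + (-7 + 81*(1 + 2*((-4 + 27*I)/745))) = 416 + (-7 + 81*(1 + 2*(-4 + 27*I)/745)) = 416 + (-7 + (81 + 162*(-4 + 27*I)/745)) = 416 + (74 + 162*(-4 + 27*I)/745) = 490 + 162*(-4 + 27*I)/745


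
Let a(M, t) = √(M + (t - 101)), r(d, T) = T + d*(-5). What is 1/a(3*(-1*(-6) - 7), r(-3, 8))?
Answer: -I/9 ≈ -0.11111*I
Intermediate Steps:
r(d, T) = T - 5*d
a(M, t) = √(-101 + M + t) (a(M, t) = √(M + (-101 + t)) = √(-101 + M + t))
1/a(3*(-1*(-6) - 7), r(-3, 8)) = 1/(√(-101 + 3*(-1*(-6) - 7) + (8 - 5*(-3)))) = 1/(√(-101 + 3*(6 - 7) + (8 + 15))) = 1/(√(-101 + 3*(-1) + 23)) = 1/(√(-101 - 3 + 23)) = 1/(√(-81)) = 1/(9*I) = -I/9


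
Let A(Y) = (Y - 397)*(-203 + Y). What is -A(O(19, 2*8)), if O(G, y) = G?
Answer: -69552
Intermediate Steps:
A(Y) = (-397 + Y)*(-203 + Y)
-A(O(19, 2*8)) = -(80591 + 19**2 - 600*19) = -(80591 + 361 - 11400) = -1*69552 = -69552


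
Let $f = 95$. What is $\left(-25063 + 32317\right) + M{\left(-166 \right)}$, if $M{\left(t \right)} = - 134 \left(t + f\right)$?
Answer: $16768$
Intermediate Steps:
$M{\left(t \right)} = -12730 - 134 t$ ($M{\left(t \right)} = - 134 \left(t + 95\right) = - 134 \left(95 + t\right) = -12730 - 134 t$)
$\left(-25063 + 32317\right) + M{\left(-166 \right)} = \left(-25063 + 32317\right) - -9514 = 7254 + \left(-12730 + 22244\right) = 7254 + 9514 = 16768$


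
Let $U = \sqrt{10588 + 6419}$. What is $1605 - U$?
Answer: $1605 - \sqrt{17007} \approx 1474.6$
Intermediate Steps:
$U = \sqrt{17007} \approx 130.41$
$1605 - U = 1605 - \sqrt{17007}$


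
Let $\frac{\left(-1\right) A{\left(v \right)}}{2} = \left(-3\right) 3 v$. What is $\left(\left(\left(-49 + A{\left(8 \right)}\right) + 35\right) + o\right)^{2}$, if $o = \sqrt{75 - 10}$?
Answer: $\left(130 + \sqrt{65}\right)^{2} \approx 19061.0$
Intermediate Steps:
$o = \sqrt{65} \approx 8.0623$
$A{\left(v \right)} = 18 v$ ($A{\left(v \right)} = - 2 \left(-3\right) 3 v = - 2 \left(- 9 v\right) = 18 v$)
$\left(\left(\left(-49 + A{\left(8 \right)}\right) + 35\right) + o\right)^{2} = \left(\left(\left(-49 + 18 \cdot 8\right) + 35\right) + \sqrt{65}\right)^{2} = \left(\left(\left(-49 + 144\right) + 35\right) + \sqrt{65}\right)^{2} = \left(\left(95 + 35\right) + \sqrt{65}\right)^{2} = \left(130 + \sqrt{65}\right)^{2}$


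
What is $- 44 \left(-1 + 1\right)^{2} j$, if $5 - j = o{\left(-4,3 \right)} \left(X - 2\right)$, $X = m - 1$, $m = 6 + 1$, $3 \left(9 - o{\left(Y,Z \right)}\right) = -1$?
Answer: $0$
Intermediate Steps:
$o{\left(Y,Z \right)} = \frac{28}{3}$ ($o{\left(Y,Z \right)} = 9 - - \frac{1}{3} = 9 + \frac{1}{3} = \frac{28}{3}$)
$m = 7$
$X = 6$ ($X = 7 - 1 = 6$)
$j = - \frac{97}{3}$ ($j = 5 - \frac{28 \left(6 - 2\right)}{3} = 5 - \frac{28}{3} \cdot 4 = 5 - \frac{112}{3} = - \frac{97}{3} \approx -32.333$)
$- 44 \left(-1 + 1\right)^{2} j = - 44 \left(-1 + 1\right)^{2} \left(- \frac{97}{3}\right) = - 44 \cdot 0^{2} \left(- \frac{97}{3}\right) = \left(-44\right) 0 \left(- \frac{97}{3}\right) = 0 \left(- \frac{97}{3}\right) = 0$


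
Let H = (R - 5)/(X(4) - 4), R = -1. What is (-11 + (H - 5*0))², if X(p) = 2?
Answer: 64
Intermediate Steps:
H = 3 (H = (-1 - 5)/(2 - 4) = -6/(-2) = -6*(-½) = 3)
(-11 + (H - 5*0))² = (-11 + (3 - 5*0))² = (-11 + (3 + 0))² = (-11 + 3)² = (-8)² = 64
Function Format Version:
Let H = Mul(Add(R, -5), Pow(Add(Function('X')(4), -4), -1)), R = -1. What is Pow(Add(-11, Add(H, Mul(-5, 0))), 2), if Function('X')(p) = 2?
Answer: 64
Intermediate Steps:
H = 3 (H = Mul(Add(-1, -5), Pow(Add(2, -4), -1)) = Mul(-6, Pow(-2, -1)) = Mul(-6, Rational(-1, 2)) = 3)
Pow(Add(-11, Add(H, Mul(-5, 0))), 2) = Pow(Add(-11, Add(3, Mul(-5, 0))), 2) = Pow(Add(-11, Add(3, 0)), 2) = Pow(Add(-11, 3), 2) = Pow(-8, 2) = 64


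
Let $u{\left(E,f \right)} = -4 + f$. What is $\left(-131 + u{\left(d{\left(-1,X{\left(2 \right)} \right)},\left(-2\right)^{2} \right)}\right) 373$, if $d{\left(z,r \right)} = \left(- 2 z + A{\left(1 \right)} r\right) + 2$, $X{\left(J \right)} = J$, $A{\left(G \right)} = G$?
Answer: $-48863$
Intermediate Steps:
$d{\left(z,r \right)} = 2 + r - 2 z$ ($d{\left(z,r \right)} = \left(- 2 z + 1 r\right) + 2 = \left(- 2 z + r\right) + 2 = \left(r - 2 z\right) + 2 = 2 + r - 2 z$)
$\left(-131 + u{\left(d{\left(-1,X{\left(2 \right)} \right)},\left(-2\right)^{2} \right)}\right) 373 = \left(-131 - \left(4 - \left(-2\right)^{2}\right)\right) 373 = \left(-131 + \left(-4 + 4\right)\right) 373 = \left(-131 + 0\right) 373 = \left(-131\right) 373 = -48863$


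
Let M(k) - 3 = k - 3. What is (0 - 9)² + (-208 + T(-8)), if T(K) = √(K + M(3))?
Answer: -127 + I*√5 ≈ -127.0 + 2.2361*I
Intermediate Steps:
M(k) = k (M(k) = 3 + (k - 3) = 3 + (-3 + k) = k)
T(K) = √(3 + K) (T(K) = √(K + 3) = √(3 + K))
(0 - 9)² + (-208 + T(-8)) = (0 - 9)² + (-208 + √(3 - 8)) = (-9)² + (-208 + √(-5)) = 81 + (-208 + I*√5) = -127 + I*√5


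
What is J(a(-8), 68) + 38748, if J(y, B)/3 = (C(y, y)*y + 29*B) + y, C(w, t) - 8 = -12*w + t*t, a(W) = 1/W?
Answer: 22865949/512 ≈ 44660.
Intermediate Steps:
a(W) = 1/W
C(w, t) = 8 + t² - 12*w (C(w, t) = 8 + (-12*w + t*t) = 8 + (-12*w + t²) = 8 + (t² - 12*w) = 8 + t² - 12*w)
J(y, B) = 3*y + 87*B + 3*y*(8 + y² - 12*y) (J(y, B) = 3*(((8 + y² - 12*y)*y + 29*B) + y) = 3*((y*(8 + y² - 12*y) + 29*B) + y) = 3*((29*B + y*(8 + y² - 12*y)) + y) = 3*(y + 29*B + y*(8 + y² - 12*y)) = 3*y + 87*B + 3*y*(8 + y² - 12*y))
J(a(-8), 68) + 38748 = (3/(-8) + 87*68 + 3*(8 + (1/(-8))² - 12/(-8))/(-8)) + 38748 = (3*(-⅛) + 5916 + 3*(-⅛)*(8 + (-⅛)² - 12*(-⅛))) + 38748 = (-3/8 + 5916 + 3*(-⅛)*(8 + 1/64 + 3/2)) + 38748 = (-3/8 + 5916 + 3*(-⅛)*(609/64)) + 38748 = (-3/8 + 5916 - 1827/512) + 38748 = 3026973/512 + 38748 = 22865949/512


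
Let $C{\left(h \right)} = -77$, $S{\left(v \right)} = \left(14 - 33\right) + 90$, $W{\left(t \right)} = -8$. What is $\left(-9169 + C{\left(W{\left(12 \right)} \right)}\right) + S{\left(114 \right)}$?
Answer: $-9175$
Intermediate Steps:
$S{\left(v \right)} = 71$ ($S{\left(v \right)} = -19 + 90 = 71$)
$\left(-9169 + C{\left(W{\left(12 \right)} \right)}\right) + S{\left(114 \right)} = \left(-9169 - 77\right) + 71 = -9246 + 71 = -9175$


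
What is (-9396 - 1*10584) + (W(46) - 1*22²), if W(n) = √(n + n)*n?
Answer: -20464 + 92*√23 ≈ -20023.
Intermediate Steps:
W(n) = √2*n^(3/2) (W(n) = √(2*n)*n = (√2*√n)*n = √2*n^(3/2))
(-9396 - 1*10584) + (W(46) - 1*22²) = (-9396 - 1*10584) + (√2*46^(3/2) - 1*22²) = (-9396 - 10584) + (√2*(46*√46) - 1*484) = -19980 + (92*√23 - 484) = -19980 + (-484 + 92*√23) = -20464 + 92*√23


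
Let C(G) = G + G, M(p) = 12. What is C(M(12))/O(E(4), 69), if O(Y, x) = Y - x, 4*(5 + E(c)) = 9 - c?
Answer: -32/97 ≈ -0.32990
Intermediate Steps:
C(G) = 2*G
E(c) = -11/4 - c/4 (E(c) = -5 + (9 - c)/4 = -5 + (9/4 - c/4) = -11/4 - c/4)
C(M(12))/O(E(4), 69) = (2*12)/((-11/4 - 1/4*4) - 1*69) = 24/((-11/4 - 1) - 69) = 24/(-15/4 - 69) = 24/(-291/4) = 24*(-4/291) = -32/97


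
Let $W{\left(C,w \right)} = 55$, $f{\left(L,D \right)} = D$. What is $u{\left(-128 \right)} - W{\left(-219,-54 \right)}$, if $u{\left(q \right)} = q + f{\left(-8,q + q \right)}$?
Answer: $-439$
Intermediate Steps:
$u{\left(q \right)} = 3 q$ ($u{\left(q \right)} = q + \left(q + q\right) = q + 2 q = 3 q$)
$u{\left(-128 \right)} - W{\left(-219,-54 \right)} = 3 \left(-128\right) - 55 = -384 - 55 = -439$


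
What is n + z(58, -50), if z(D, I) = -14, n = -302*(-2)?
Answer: 590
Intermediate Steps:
n = 604
n + z(58, -50) = 604 - 14 = 590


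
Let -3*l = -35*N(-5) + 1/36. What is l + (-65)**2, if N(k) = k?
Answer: 449999/108 ≈ 4166.7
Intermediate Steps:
l = -6301/108 (l = -(-35*(-5) + 1/36)/3 = -(175 + 1/36)/3 = -1/3*6301/36 = -6301/108 ≈ -58.343)
l + (-65)**2 = -6301/108 + (-65)**2 = -6301/108 + 4225 = 449999/108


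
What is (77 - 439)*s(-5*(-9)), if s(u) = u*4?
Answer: -65160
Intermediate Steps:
s(u) = 4*u
(77 - 439)*s(-5*(-9)) = (77 - 439)*(4*(-5*(-9))) = -1448*45 = -362*180 = -65160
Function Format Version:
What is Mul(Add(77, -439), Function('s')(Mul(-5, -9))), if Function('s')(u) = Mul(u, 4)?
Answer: -65160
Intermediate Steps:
Function('s')(u) = Mul(4, u)
Mul(Add(77, -439), Function('s')(Mul(-5, -9))) = Mul(Add(77, -439), Mul(4, Mul(-5, -9))) = Mul(-362, Mul(4, 45)) = Mul(-362, 180) = -65160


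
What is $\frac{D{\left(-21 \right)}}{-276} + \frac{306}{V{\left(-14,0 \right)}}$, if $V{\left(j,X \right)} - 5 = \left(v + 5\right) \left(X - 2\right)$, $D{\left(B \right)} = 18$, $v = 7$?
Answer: $- \frac{14133}{874} \approx -16.17$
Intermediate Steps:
$V{\left(j,X \right)} = -19 + 12 X$ ($V{\left(j,X \right)} = 5 + \left(7 + 5\right) \left(X - 2\right) = 5 + 12 \left(-2 + X\right) = 5 + \left(-24 + 12 X\right) = -19 + 12 X$)
$\frac{D{\left(-21 \right)}}{-276} + \frac{306}{V{\left(-14,0 \right)}} = \frac{18}{-276} + \frac{306}{-19 + 12 \cdot 0} = 18 \left(- \frac{1}{276}\right) + \frac{306}{-19 + 0} = - \frac{3}{46} + \frac{306}{-19} = - \frac{3}{46} + 306 \left(- \frac{1}{19}\right) = - \frac{3}{46} - \frac{306}{19} = - \frac{14133}{874}$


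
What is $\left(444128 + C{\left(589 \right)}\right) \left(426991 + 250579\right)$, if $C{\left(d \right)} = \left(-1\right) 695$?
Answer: $300456897810$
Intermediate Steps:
$C{\left(d \right)} = -695$
$\left(444128 + C{\left(589 \right)}\right) \left(426991 + 250579\right) = \left(444128 - 695\right) \left(426991 + 250579\right) = 443433 \cdot 677570 = 300456897810$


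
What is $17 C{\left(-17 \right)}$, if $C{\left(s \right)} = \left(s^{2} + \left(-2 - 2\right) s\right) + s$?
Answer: $5780$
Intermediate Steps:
$C{\left(s \right)} = s^{2} - 3 s$ ($C{\left(s \right)} = \left(s^{2} + \left(-2 - 2\right) s\right) + s = \left(s^{2} - 4 s\right) + s = s^{2} - 3 s$)
$17 C{\left(-17 \right)} = 17 \left(- 17 \left(-3 - 17\right)\right) = 17 \left(\left(-17\right) \left(-20\right)\right) = 17 \cdot 340 = 5780$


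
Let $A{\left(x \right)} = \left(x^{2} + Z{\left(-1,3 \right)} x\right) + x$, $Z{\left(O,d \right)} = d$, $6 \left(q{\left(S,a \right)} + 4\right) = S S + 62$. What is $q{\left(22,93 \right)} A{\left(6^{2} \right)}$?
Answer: $125280$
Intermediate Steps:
$q{\left(S,a \right)} = \frac{19}{3} + \frac{S^{2}}{6}$ ($q{\left(S,a \right)} = -4 + \frac{S S + 62}{6} = -4 + \frac{S^{2} + 62}{6} = -4 + \frac{62 + S^{2}}{6} = -4 + \left(\frac{31}{3} + \frac{S^{2}}{6}\right) = \frac{19}{3} + \frac{S^{2}}{6}$)
$A{\left(x \right)} = x^{2} + 4 x$ ($A{\left(x \right)} = \left(x^{2} + 3 x\right) + x = x^{2} + 4 x$)
$q{\left(22,93 \right)} A{\left(6^{2} \right)} = \left(\frac{19}{3} + \frac{22^{2}}{6}\right) 6^{2} \left(4 + 6^{2}\right) = \left(\frac{19}{3} + \frac{1}{6} \cdot 484\right) 36 \left(4 + 36\right) = \left(\frac{19}{3} + \frac{242}{3}\right) 36 \cdot 40 = 87 \cdot 1440 = 125280$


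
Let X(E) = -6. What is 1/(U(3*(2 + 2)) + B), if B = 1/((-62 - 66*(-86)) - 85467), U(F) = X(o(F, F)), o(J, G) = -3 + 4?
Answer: -79853/479119 ≈ -0.16667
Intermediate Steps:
o(J, G) = 1
U(F) = -6
B = -1/79853 (B = 1/((-62 + 5676) - 85467) = 1/(5614 - 85467) = 1/(-79853) = -1/79853 ≈ -1.2523e-5)
1/(U(3*(2 + 2)) + B) = 1/(-6 - 1/79853) = 1/(-479119/79853) = -79853/479119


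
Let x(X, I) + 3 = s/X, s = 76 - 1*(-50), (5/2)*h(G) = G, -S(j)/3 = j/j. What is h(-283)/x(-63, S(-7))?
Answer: 566/25 ≈ 22.640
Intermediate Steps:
S(j) = -3 (S(j) = -3*j/j = -3*1 = -3)
h(G) = 2*G/5
s = 126 (s = 76 + 50 = 126)
x(X, I) = -3 + 126/X
h(-283)/x(-63, S(-7)) = ((⅖)*(-283))/(-3 + 126/(-63)) = -566/(5*(-3 + 126*(-1/63))) = -566/(5*(-3 - 2)) = -566/5/(-5) = -566/5*(-⅕) = 566/25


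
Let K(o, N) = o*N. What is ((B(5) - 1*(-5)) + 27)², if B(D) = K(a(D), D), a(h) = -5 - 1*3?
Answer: 64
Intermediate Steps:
a(h) = -8 (a(h) = -5 - 3 = -8)
K(o, N) = N*o
B(D) = -8*D (B(D) = D*(-8) = -8*D)
((B(5) - 1*(-5)) + 27)² = ((-8*5 - 1*(-5)) + 27)² = ((-40 + 5) + 27)² = (-35 + 27)² = (-8)² = 64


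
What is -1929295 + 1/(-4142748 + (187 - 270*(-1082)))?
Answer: -7428597983196/3850421 ≈ -1.9293e+6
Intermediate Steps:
-1929295 + 1/(-4142748 + (187 - 270*(-1082))) = -1929295 + 1/(-4142748 + (187 + 292140)) = -1929295 + 1/(-4142748 + 292327) = -1929295 + 1/(-3850421) = -1929295 - 1/3850421 = -7428597983196/3850421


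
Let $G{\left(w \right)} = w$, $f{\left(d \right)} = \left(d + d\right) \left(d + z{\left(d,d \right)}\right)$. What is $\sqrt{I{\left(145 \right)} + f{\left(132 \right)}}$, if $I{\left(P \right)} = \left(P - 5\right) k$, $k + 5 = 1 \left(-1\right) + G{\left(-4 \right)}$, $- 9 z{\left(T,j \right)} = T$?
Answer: $2 \sqrt{7394} \approx 171.98$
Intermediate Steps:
$z{\left(T,j \right)} = - \frac{T}{9}$
$f{\left(d \right)} = \frac{16 d^{2}}{9}$ ($f{\left(d \right)} = \left(d + d\right) \left(d - \frac{d}{9}\right) = 2 d \frac{8 d}{9} = \frac{16 d^{2}}{9}$)
$k = -10$ ($k = -5 + \left(1 \left(-1\right) - 4\right) = -5 - 5 = -10$)
$I{\left(P \right)} = 50 - 10 P$ ($I{\left(P \right)} = \left(P - 5\right) \left(-10\right) = \left(-5 + P\right) \left(-10\right) = 50 - 10 P$)
$\sqrt{I{\left(145 \right)} + f{\left(132 \right)}} = \sqrt{\left(50 - 1450\right) + \frac{16 \cdot 132^{2}}{9}} = \sqrt{\left(50 - 1450\right) + \frac{16}{9} \cdot 17424} = \sqrt{-1400 + 30976} = \sqrt{29576} = 2 \sqrt{7394}$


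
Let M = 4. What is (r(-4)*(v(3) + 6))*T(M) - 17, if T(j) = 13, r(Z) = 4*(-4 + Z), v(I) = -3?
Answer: -1265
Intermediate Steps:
r(Z) = -16 + 4*Z
(r(-4)*(v(3) + 6))*T(M) - 17 = ((-16 + 4*(-4))*(-3 + 6))*13 - 17 = ((-16 - 16)*3)*13 - 17 = -32*3*13 - 17 = -96*13 - 17 = -1248 - 17 = -1265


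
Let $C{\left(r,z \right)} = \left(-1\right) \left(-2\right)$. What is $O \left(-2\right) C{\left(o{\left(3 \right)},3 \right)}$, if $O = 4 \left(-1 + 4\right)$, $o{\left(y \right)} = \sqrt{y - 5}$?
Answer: $-48$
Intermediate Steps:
$o{\left(y \right)} = \sqrt{-5 + y}$
$O = 12$ ($O = 4 \cdot 3 = 12$)
$C{\left(r,z \right)} = 2$
$O \left(-2\right) C{\left(o{\left(3 \right)},3 \right)} = 12 \left(-2\right) 2 = \left(-24\right) 2 = -48$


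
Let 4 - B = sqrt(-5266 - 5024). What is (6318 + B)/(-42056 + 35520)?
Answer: -3161/3268 + 7*I*sqrt(210)/6536 ≈ -0.96726 + 0.01552*I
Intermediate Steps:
B = 4 - 7*I*sqrt(210) (B = 4 - sqrt(-5266 - 5024) = 4 - sqrt(-10290) = 4 - 7*I*sqrt(210) ≈ 4.0 - 101.44*I)
(6318 + B)/(-42056 + 35520) = (6318 + (4 - 7*I*sqrt(210)))/(-42056 + 35520) = (6322 - 7*I*sqrt(210))/(-6536) = (6322 - 7*I*sqrt(210))*(-1/6536) = -3161/3268 + 7*I*sqrt(210)/6536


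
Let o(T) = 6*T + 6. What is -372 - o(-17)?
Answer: -276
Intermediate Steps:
o(T) = 6 + 6*T
-372 - o(-17) = -372 - (6 + 6*(-17)) = -372 - (6 - 102) = -372 - 1*(-96) = -372 + 96 = -276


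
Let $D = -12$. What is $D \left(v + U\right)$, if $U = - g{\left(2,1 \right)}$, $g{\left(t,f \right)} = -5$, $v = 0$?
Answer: $-60$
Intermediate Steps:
$U = 5$ ($U = \left(-1\right) \left(-5\right) = 5$)
$D \left(v + U\right) = - 12 \left(0 + 5\right) = \left(-12\right) 5 = -60$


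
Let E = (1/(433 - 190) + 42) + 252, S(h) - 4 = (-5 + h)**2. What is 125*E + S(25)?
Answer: 9028547/243 ≈ 37155.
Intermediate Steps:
S(h) = 4 + (-5 + h)**2
E = 71443/243 (E = (1/243 + 42) + 252 = 10207/243 + 252 = 71443/243 ≈ 294.00)
125*E + S(25) = 125*(71443/243) + (4 + (-5 + 25)**2) = 8930375/243 + (4 + 20**2) = 8930375/243 + (4 + 400) = 8930375/243 + 404 = 9028547/243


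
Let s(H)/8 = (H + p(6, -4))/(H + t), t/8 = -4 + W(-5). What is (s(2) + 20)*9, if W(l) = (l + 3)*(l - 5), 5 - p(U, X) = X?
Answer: 12096/65 ≈ 186.09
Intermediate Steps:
p(U, X) = 5 - X
W(l) = (-5 + l)*(3 + l) (W(l) = (3 + l)*(-5 + l) = (-5 + l)*(3 + l))
t = 128 (t = 8*(-4 + (-15 + (-5)² - 2*(-5))) = 8*(-4 + (-15 + 25 + 10)) = 8*(-4 + 20) = 8*16 = 128)
s(H) = 8*(9 + H)/(128 + H) (s(H) = 8*((H + (5 - 1*(-4)))/(H + 128)) = 8*((H + (5 + 4))/(128 + H)) = 8*((H + 9)/(128 + H)) = 8*((9 + H)/(128 + H)) = 8*(9 + H)/(128 + H))
(s(2) + 20)*9 = (8*(9 + 2)/(128 + 2) + 20)*9 = (8*11/130 + 20)*9 = (8*(1/130)*11 + 20)*9 = (44/65 + 20)*9 = (1344/65)*9 = 12096/65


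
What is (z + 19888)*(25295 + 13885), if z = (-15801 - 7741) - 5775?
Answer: -369428220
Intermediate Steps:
z = -29317 (z = -23542 - 5775 = -29317)
(z + 19888)*(25295 + 13885) = (-29317 + 19888)*(25295 + 13885) = -9429*39180 = -369428220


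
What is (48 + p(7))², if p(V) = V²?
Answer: 9409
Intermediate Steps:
(48 + p(7))² = (48 + 7²)² = (48 + 49)² = 97² = 9409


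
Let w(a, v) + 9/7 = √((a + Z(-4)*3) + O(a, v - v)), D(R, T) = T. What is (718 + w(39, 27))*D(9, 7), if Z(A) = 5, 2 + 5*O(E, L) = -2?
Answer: 5017 + 7*√1330/5 ≈ 5068.1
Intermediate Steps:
O(E, L) = -⅘ (O(E, L) = -⅖ + (⅕)*(-2) = -⅖ - ⅖ = -⅘)
w(a, v) = -9/7 + √(71/5 + a) (w(a, v) = -9/7 + √((a + 5*3) - ⅘) = -9/7 + √((a + 15) - ⅘) = -9/7 + √((15 + a) - ⅘) = -9/7 + √(71/5 + a))
(718 + w(39, 27))*D(9, 7) = (718 + (-9/7 + √(355 + 25*39)/5))*7 = (718 + (-9/7 + √(355 + 975)/5))*7 = (718 + (-9/7 + √1330/5))*7 = (5017/7 + √1330/5)*7 = 5017 + 7*√1330/5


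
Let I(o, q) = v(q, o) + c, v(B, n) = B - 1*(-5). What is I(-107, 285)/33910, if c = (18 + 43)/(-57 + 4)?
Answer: 15309/1797230 ≈ 0.0085181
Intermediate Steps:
v(B, n) = 5 + B (v(B, n) = B + 5 = 5 + B)
c = -61/53 (c = 61/(-53) = 61*(-1/53) = -61/53 ≈ -1.1509)
I(o, q) = 204/53 + q (I(o, q) = (5 + q) - 61/53 = 204/53 + q)
I(-107, 285)/33910 = (204/53 + 285)/33910 = (15309/53)*(1/33910) = 15309/1797230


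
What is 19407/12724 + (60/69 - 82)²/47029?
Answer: 527118371931/316552010884 ≈ 1.6652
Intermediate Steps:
19407/12724 + (60/69 - 82)²/47029 = 19407*(1/12724) + (60*(1/69) - 82)²*(1/47029) = 19407/12724 + (20/23 - 82)²*(1/47029) = 19407/12724 + (-1866/23)²*(1/47029) = 19407/12724 + (3481956/529)*(1/47029) = 19407/12724 + 3481956/24878341 = 527118371931/316552010884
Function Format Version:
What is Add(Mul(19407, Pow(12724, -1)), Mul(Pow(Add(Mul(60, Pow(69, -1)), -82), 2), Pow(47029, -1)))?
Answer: Rational(527118371931, 316552010884) ≈ 1.6652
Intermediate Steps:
Add(Mul(19407, Pow(12724, -1)), Mul(Pow(Add(Mul(60, Pow(69, -1)), -82), 2), Pow(47029, -1))) = Add(Mul(19407, Rational(1, 12724)), Mul(Pow(Add(Mul(60, Rational(1, 69)), -82), 2), Rational(1, 47029))) = Add(Rational(19407, 12724), Mul(Pow(Add(Rational(20, 23), -82), 2), Rational(1, 47029))) = Add(Rational(19407, 12724), Mul(Pow(Rational(-1866, 23), 2), Rational(1, 47029))) = Add(Rational(19407, 12724), Mul(Rational(3481956, 529), Rational(1, 47029))) = Add(Rational(19407, 12724), Rational(3481956, 24878341)) = Rational(527118371931, 316552010884)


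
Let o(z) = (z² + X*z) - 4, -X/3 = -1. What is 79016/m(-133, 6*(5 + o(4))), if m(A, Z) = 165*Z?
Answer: 39508/14355 ≈ 2.7522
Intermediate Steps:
X = 3 (X = -3*(-1) = 3)
o(z) = -4 + z² + 3*z (o(z) = (z² + 3*z) - 4 = -4 + z² + 3*z)
79016/m(-133, 6*(5 + o(4))) = 79016/((165*(6*(5 + (-4 + 4² + 3*4))))) = 79016/((165*(6*(5 + (-4 + 16 + 12))))) = 79016/((165*(6*(5 + 24)))) = 79016/((165*(6*29))) = 79016/((165*174)) = 79016/28710 = 79016*(1/28710) = 39508/14355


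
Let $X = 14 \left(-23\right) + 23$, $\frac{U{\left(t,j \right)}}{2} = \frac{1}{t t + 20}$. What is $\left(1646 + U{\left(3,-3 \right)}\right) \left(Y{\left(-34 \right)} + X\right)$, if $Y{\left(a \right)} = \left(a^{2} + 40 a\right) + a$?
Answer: $- \frac{25634232}{29} \approx -8.8394 \cdot 10^{5}$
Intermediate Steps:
$U{\left(t,j \right)} = \frac{2}{20 + t^{2}}$ ($U{\left(t,j \right)} = \frac{2}{t t + 20} = \frac{2}{t^{2} + 20} = \frac{2}{20 + t^{2}}$)
$Y{\left(a \right)} = a^{2} + 41 a$
$X = -299$ ($X = -322 + 23 = -299$)
$\left(1646 + U{\left(3,-3 \right)}\right) \left(Y{\left(-34 \right)} + X\right) = \left(1646 + \frac{2}{20 + 3^{2}}\right) \left(- 34 \left(41 - 34\right) - 299\right) = \left(1646 + \frac{2}{20 + 9}\right) \left(\left(-34\right) 7 - 299\right) = \left(1646 + \frac{2}{29}\right) \left(-238 - 299\right) = \left(1646 + 2 \cdot \frac{1}{29}\right) \left(-537\right) = \left(1646 + \frac{2}{29}\right) \left(-537\right) = \frac{47736}{29} \left(-537\right) = - \frac{25634232}{29}$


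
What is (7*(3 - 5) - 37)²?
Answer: 2601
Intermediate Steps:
(7*(3 - 5) - 37)² = (7*(-2) - 37)² = (-14 - 37)² = (-51)² = 2601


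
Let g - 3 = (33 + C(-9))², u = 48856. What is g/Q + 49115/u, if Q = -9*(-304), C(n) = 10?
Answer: 14053747/8354376 ≈ 1.6822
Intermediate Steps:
Q = 2736
g = 1852 (g = 3 + (33 + 10)² = 3 + 43² = 3 + 1849 = 1852)
g/Q + 49115/u = 1852/2736 + 49115/48856 = 1852*(1/2736) + 49115*(1/48856) = 463/684 + 49115/48856 = 14053747/8354376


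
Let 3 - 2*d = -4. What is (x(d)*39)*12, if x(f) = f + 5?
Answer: 3978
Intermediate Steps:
d = 7/2 (d = 3/2 - ½*(-4) = 3/2 + 2 = 7/2 ≈ 3.5000)
x(f) = 5 + f
(x(d)*39)*12 = ((5 + 7/2)*39)*12 = ((17/2)*39)*12 = (663/2)*12 = 3978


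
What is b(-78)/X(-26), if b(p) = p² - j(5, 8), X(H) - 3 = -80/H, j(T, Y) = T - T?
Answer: 79092/79 ≈ 1001.2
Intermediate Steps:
j(T, Y) = 0
X(H) = 3 - 80/H
b(p) = p² (b(p) = p² - 1*0 = p² + 0 = p²)
b(-78)/X(-26) = (-78)²/(3 - 80/(-26)) = 6084/(3 - 80*(-1/26)) = 6084/(3 + 40/13) = 6084/(79/13) = 6084*(13/79) = 79092/79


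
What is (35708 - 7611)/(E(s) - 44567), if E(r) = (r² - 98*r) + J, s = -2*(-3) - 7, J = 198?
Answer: -28097/44270 ≈ -0.63467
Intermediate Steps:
s = -1 (s = 6 - 7 = -1)
E(r) = 198 + r² - 98*r (E(r) = (r² - 98*r) + 198 = 198 + r² - 98*r)
(35708 - 7611)/(E(s) - 44567) = (35708 - 7611)/((198 + (-1)² - 98*(-1)) - 44567) = 28097/((198 + 1 + 98) - 44567) = 28097/(297 - 44567) = 28097/(-44270) = 28097*(-1/44270) = -28097/44270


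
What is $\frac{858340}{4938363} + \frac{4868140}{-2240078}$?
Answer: $- \frac{11058946952150}{5531159156157} \approx -1.9994$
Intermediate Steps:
$\frac{858340}{4938363} + \frac{4868140}{-2240078} = 858340 \cdot \frac{1}{4938363} + 4868140 \left(- \frac{1}{2240078}\right) = \frac{858340}{4938363} - \frac{2434070}{1120039} = - \frac{11058946952150}{5531159156157}$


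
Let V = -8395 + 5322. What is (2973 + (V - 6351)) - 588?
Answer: -7039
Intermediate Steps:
V = -3073
(2973 + (V - 6351)) - 588 = (2973 + (-3073 - 6351)) - 588 = (2973 - 9424) - 588 = -6451 - 588 = -7039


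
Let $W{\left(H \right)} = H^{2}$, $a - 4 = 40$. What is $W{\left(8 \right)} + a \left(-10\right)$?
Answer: $-376$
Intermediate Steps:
$a = 44$ ($a = 4 + 40 = 44$)
$W{\left(8 \right)} + a \left(-10\right) = 8^{2} + 44 \left(-10\right) = 64 - 440 = -376$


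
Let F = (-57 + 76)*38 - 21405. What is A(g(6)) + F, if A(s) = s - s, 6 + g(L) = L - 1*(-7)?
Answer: -20683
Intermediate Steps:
g(L) = 1 + L (g(L) = -6 + (L - 1*(-7)) = -6 + (L + 7) = -6 + (7 + L) = 1 + L)
F = -20683 (F = 19*38 - 21405 = 722 - 21405 = -20683)
A(s) = 0
A(g(6)) + F = 0 - 20683 = -20683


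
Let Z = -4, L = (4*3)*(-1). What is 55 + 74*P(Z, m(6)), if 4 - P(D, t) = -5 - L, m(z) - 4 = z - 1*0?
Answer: -167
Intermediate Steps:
m(z) = 4 + z (m(z) = 4 + (z - 1*0) = 4 + (z + 0) = 4 + z)
L = -12 (L = 12*(-1) = -12)
P(D, t) = -3 (P(D, t) = 4 - (-5 - 1*(-12)) = 4 - (-5 + 12) = 4 - 1*7 = 4 - 7 = -3)
55 + 74*P(Z, m(6)) = 55 + 74*(-3) = 55 - 222 = -167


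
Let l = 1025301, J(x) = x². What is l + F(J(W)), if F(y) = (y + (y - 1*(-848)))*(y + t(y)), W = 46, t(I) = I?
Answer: 22523861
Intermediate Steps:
F(y) = 2*y*(848 + 2*y) (F(y) = (y + (y - 1*(-848)))*(y + y) = (y + (y + 848))*(2*y) = (y + (848 + y))*(2*y) = (848 + 2*y)*(2*y) = 2*y*(848 + 2*y))
l + F(J(W)) = 1025301 + 4*46²*(424 + 46²) = 1025301 + 4*2116*(424 + 2116) = 1025301 + 4*2116*2540 = 1025301 + 21498560 = 22523861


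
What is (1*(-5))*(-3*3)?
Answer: 45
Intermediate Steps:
(1*(-5))*(-3*3) = -5*(-9) = 45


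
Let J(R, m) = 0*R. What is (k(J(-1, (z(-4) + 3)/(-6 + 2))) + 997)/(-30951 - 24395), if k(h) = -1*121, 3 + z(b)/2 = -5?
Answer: -438/27673 ≈ -0.015828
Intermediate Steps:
z(b) = -16 (z(b) = -6 + 2*(-5) = -6 - 10 = -16)
J(R, m) = 0
k(h) = -121
(k(J(-1, (z(-4) + 3)/(-6 + 2))) + 997)/(-30951 - 24395) = (-121 + 997)/(-30951 - 24395) = 876/(-55346) = 876*(-1/55346) = -438/27673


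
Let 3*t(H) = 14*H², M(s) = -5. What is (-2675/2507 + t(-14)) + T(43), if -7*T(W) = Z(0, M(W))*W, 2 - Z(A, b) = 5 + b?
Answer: 47451475/52647 ≈ 901.31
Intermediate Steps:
Z(A, b) = -3 - b (Z(A, b) = 2 - (5 + b) = 2 + (-5 - b) = -3 - b)
t(H) = 14*H²/3 (t(H) = (14*H²)/3 = 14*H²/3)
T(W) = -2*W/7 (T(W) = -(-3 - 1*(-5))*W/7 = -(-3 + 5)*W/7 = -2*W/7)
(-2675/2507 + t(-14)) + T(43) = (-2675/2507 + (14/3)*(-14)²) - 2/7*43 = (-2675*1/2507 + (14/3)*196) - 86/7 = (-2675/2507 + 2744/3) - 86/7 = 6871183/7521 - 86/7 = 47451475/52647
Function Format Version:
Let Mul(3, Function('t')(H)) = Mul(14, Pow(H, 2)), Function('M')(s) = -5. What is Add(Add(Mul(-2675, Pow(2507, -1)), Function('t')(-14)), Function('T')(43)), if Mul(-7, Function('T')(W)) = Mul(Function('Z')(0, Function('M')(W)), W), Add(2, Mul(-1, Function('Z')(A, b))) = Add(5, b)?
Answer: Rational(47451475, 52647) ≈ 901.31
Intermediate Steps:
Function('Z')(A, b) = Add(-3, Mul(-1, b)) (Function('Z')(A, b) = Add(2, Mul(-1, Add(5, b))) = Add(2, Add(-5, Mul(-1, b))) = Add(-3, Mul(-1, b)))
Function('t')(H) = Mul(Rational(14, 3), Pow(H, 2)) (Function('t')(H) = Mul(Rational(1, 3), Mul(14, Pow(H, 2))) = Mul(Rational(14, 3), Pow(H, 2)))
Function('T')(W) = Mul(Rational(-2, 7), W) (Function('T')(W) = Mul(Rational(-1, 7), Mul(Add(-3, Mul(-1, -5)), W)) = Mul(Rational(-1, 7), Mul(Add(-3, 5), W)) = Mul(Rational(-1, 7), Mul(2, W)) = Mul(Rational(-2, 7), W))
Add(Add(Mul(-2675, Pow(2507, -1)), Function('t')(-14)), Function('T')(43)) = Add(Add(Mul(-2675, Pow(2507, -1)), Mul(Rational(14, 3), Pow(-14, 2))), Mul(Rational(-2, 7), 43)) = Add(Add(Mul(-2675, Rational(1, 2507)), Mul(Rational(14, 3), 196)), Rational(-86, 7)) = Add(Add(Rational(-2675, 2507), Rational(2744, 3)), Rational(-86, 7)) = Add(Rational(6871183, 7521), Rational(-86, 7)) = Rational(47451475, 52647)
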